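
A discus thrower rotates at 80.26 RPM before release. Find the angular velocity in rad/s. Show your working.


omega = RPM * 2 * pi / 60
omega = 80.26 * 2 * 3.14159 / 60
omega = 504.2885 / 60 = 8.4048 rad/s

8.4048 rad/s


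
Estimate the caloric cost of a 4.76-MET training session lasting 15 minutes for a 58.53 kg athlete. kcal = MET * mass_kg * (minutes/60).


kcal = MET * mass * time_hr
Convert time: 15 min = 0.25 hr
kcal = 4.76 * 58.53 * 0.25
kcal = 69.6507 kcal

69.6507 kcal


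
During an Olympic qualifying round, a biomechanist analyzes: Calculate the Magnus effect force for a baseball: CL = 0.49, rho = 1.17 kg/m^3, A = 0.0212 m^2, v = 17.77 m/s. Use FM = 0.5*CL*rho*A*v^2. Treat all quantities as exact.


FM = 0.5 * CL * rho * A * v^2
FM = 0.5 * 0.49 * 1.17 * 0.0212 * 17.77^2
v^2 = 315.7729
FM = 0.5 * 0.49 * 1.17 * 0.0212 * 315.7729 = 1.9189 N

1.9189 N


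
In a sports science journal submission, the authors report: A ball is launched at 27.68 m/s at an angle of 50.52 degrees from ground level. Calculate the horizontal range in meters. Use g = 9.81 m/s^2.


R = v^2 * sin(2*theta) / g
Convert angle to radians: theta = 50.52 deg = 0.8817 rad
sin(2*theta) = sin(1.7635) = 0.9815
R = 27.68^2 * 0.9815 / 9.81
R = 766.1824 * 0.9815 / 9.81 = 76.6568 m

76.6568 m


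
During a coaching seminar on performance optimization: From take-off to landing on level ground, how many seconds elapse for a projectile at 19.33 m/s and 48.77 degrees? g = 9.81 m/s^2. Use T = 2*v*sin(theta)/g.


T = 2*v*sin(theta)/g
sin(theta) = sin(48.77 deg) = 0.7521
T = 2*19.33*0.7521 / 9.81
T = 29.075 / 9.81 = 2.9638 s

2.9638 s


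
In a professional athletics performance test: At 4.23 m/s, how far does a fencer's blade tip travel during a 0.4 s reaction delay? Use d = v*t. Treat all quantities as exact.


d = v * t
d = 4.23 * 0.4
d = 1.692 m

1.692 m


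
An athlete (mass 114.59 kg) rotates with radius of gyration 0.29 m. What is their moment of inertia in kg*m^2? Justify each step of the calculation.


I = m * k^2
I = 114.59 * 0.29^2
I = 114.59 * 0.0841 = 9.637 kg*m^2

9.637 kg*m^2


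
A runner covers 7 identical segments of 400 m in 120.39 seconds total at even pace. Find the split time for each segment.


Split time = total_time / n_laps = 120.39 / 7
Split time = 17.1986 s per lap

17.1986 s


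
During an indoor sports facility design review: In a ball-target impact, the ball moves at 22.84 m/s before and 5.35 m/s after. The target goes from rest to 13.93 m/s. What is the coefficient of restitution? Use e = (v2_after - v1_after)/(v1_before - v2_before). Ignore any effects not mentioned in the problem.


e = (v2_after - v1_after) / (v1_before - v2_before)
Numerator = 13.93 - 5.35 = 8.58
Denominator = 22.84 - 0 = 22.84
e = 8.58 / 22.84 = 0.3757

0.3757


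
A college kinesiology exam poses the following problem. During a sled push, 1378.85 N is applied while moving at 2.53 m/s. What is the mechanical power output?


P = F * v
P = 1378.85 * 2.53
P = 3488.4905 W

3488.4905 W


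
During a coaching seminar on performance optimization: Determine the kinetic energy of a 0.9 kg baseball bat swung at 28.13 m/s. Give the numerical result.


KE = 0.5 * m * v^2
KE = 0.5 * 0.9 * 28.13^2
KE = 0.5 * 0.9 * 791.2969 = 356.0836 J

356.0836 J


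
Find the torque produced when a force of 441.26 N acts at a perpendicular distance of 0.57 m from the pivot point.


tau = F * d
tau = 441.26 * 0.57
tau = 251.5182 N*m

251.5182 N*m


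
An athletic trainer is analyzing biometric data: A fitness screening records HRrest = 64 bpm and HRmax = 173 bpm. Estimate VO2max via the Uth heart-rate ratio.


VO2max = 15.3 * HRmax / HRrest
VO2max = 15.3 * 173 / 64
VO2max = 2646.9 / 64 = 41.3578 mL/kg/min

41.3578 mL/kg/min


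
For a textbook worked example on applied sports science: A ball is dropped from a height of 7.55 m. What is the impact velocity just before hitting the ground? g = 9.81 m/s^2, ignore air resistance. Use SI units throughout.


v = sqrt(2 * g * h)
v = sqrt(2 * 9.81 * 7.55)
v = sqrt(148.131) = 12.1709 m/s

12.1709 m/s


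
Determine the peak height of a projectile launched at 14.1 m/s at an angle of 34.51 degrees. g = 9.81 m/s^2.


H = (v*sin(theta))^2 / (2*g)
vy = v*sin(theta) = 14.1 * sin(34.51 deg) = 7.9884 m/s
H = vy^2 / (2*g) = 63.8138 / (2*9.81)
H = 63.8138 / 19.62 = 3.2525 m

3.2525 m


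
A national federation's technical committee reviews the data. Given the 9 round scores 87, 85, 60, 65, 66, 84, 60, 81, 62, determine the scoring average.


Average = sum / n
Sum = 650
Average = 650 / 9 = 72.2222

72.2222


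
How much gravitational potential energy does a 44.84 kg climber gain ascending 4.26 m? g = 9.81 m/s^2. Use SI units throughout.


PE = m * g * h
PE = 44.84 * 9.81 * 4.26
PE = 439.8804 * 4.26 = 1873.8905 J

1873.8905 J


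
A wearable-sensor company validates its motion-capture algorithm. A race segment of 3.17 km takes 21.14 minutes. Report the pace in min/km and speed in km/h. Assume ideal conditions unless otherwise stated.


Pace = time / distance = 21.14 min / 3.17 km = 6.6688 min/km
Speed = distance / time_in_hours = 3.17 / 0.3523 hr
Speed = 8.9972 km/h

6.6688 min/km, 8.9972 km/h


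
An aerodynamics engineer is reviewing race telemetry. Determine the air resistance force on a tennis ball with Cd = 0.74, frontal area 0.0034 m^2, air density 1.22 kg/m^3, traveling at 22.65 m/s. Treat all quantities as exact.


Fd = 0.5 * Cd * rho * A * v^2
Fd = 0.5 * 0.74 * 1.22 * 0.0034 * 22.65^2
v^2 = 513.0225
Fd = 0.5 * 0.74 * 1.22 * 0.0034 * 513.0225 = 0.7874 N

0.7874 N


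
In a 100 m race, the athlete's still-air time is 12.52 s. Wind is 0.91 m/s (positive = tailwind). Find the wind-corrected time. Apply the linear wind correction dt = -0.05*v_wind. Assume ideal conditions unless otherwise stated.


dt = -0.05 * v_wind = -0.05 * 0.91 = -0.0455 s
t_corrected = t_still + dt = 12.52 + (-0.0455)
t_corrected = 12.4745 s

12.4745 s


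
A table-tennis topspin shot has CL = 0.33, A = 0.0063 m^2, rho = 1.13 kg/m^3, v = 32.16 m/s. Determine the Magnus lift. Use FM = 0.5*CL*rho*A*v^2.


FM = 0.5 * CL * rho * A * v^2
FM = 0.5 * 0.33 * 1.13 * 0.0063 * 32.16^2
v^2 = 1034.2656
FM = 0.5 * 0.33 * 1.13 * 0.0063 * 1034.2656 = 1.2149 N

1.2149 N


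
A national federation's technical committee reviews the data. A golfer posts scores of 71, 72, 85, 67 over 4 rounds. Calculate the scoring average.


Average = sum / n
Sum = 295
Average = 295 / 4 = 73.75

73.75


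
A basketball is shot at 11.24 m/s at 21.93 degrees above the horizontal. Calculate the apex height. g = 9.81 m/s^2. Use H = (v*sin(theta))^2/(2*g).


H = (v*sin(theta))^2 / (2*g)
vy = v*sin(theta) = 11.24 * sin(21.93 deg) = 4.1978 m/s
H = vy^2 / (2*g) = 17.6219 / (2*9.81)
H = 17.6219 / 19.62 = 0.8982 m

0.8982 m


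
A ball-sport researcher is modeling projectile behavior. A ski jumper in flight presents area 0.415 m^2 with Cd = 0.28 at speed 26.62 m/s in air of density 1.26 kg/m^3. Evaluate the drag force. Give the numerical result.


Fd = 0.5 * Cd * rho * A * v^2
Fd = 0.5 * 0.28 * 1.26 * 0.415 * 26.62^2
v^2 = 708.6244
Fd = 0.5 * 0.28 * 1.26 * 0.415 * 708.6244 = 51.8756 N

51.8756 N


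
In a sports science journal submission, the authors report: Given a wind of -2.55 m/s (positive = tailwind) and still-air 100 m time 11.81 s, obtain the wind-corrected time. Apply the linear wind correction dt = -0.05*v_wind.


dt = -0.05 * v_wind = -0.05 * -2.55 = 0.1275 s
t_corrected = t_still + dt = 11.81 + (0.1275)
t_corrected = 11.9375 s

11.9375 s


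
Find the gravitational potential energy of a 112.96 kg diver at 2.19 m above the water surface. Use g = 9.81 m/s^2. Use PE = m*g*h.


PE = m * g * h
PE = 112.96 * 9.81 * 2.19
PE = 1108.1376 * 2.19 = 2426.8213 J

2426.8213 J


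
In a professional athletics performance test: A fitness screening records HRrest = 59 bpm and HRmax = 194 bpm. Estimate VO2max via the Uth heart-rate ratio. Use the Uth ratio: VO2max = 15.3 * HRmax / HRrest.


VO2max = 15.3 * HRmax / HRrest
VO2max = 15.3 * 194 / 59
VO2max = 2968.2 / 59 = 50.3085 mL/kg/min

50.3085 mL/kg/min


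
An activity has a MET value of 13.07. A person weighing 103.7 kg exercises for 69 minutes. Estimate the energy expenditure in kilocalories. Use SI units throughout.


kcal = MET * mass * time_hr
Convert time: 69 min = 1.15 hr
kcal = 13.07 * 103.7 * 1.15
kcal = 1558.6629 kcal

1558.6629 kcal


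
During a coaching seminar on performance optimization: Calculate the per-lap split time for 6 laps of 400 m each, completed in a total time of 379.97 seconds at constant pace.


Split time = total_time / n_laps = 379.97 / 6
Split time = 63.3283 s per lap

63.3283 s


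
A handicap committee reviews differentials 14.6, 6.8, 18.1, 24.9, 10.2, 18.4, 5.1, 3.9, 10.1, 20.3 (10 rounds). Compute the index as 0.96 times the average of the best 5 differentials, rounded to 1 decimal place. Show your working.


All differentials: 14.6, 6.8, 18.1, 24.9, 10.2, 18.4, 5.1, 3.9, 10.1, 20.3
Sorted: 3.9, 5.1, 6.8, 10.1, 10.2, 14.6, 18.1, 18.4, 20.3, 24.9
Best 5: 3.9, 5.1, 6.8, 10.1, 10.2
Average of best = 36.1 / 5 = 7.22
Raw index = 7.22 * 0.96 = 6.9312
Handicap index = round(6.9312, 1) = 6.9

6.9


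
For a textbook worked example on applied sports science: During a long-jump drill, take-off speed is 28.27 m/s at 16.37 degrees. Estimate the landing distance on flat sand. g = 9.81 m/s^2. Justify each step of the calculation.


R = v^2 * sin(2*theta) / g
Convert angle to radians: theta = 16.37 deg = 0.2857 rad
sin(2*theta) = sin(0.5714) = 0.5408
R = 28.27^2 * 0.5408 / 9.81
R = 799.1929 * 0.5408 / 9.81 = 44.0597 m

44.0597 m


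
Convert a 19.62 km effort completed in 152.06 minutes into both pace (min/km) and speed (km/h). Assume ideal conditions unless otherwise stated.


Pace = time / distance = 152.06 min / 19.62 km = 7.7503 min/km
Speed = distance / time_in_hours = 19.62 / 2.5343 hr
Speed = 7.7417 km/h

7.7503 min/km, 7.7417 km/h


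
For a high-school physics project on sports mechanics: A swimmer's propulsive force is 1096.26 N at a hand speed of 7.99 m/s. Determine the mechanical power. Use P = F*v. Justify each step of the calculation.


P = F * v
P = 1096.26 * 7.99
P = 8759.1174 W

8759.1174 W


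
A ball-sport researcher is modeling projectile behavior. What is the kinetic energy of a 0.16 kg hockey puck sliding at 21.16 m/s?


KE = 0.5 * m * v^2
KE = 0.5 * 0.16 * 21.16^2
KE = 0.5 * 0.16 * 447.7456 = 35.8196 J

35.8196 J


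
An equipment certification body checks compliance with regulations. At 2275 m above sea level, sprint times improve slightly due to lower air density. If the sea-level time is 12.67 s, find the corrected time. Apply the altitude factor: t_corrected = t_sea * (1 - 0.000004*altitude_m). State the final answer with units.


Correction factor = 1 - 0.000004 * 2275 = 0.9909
t_corrected = t_sea * factor = 12.67 * 0.9909
t_corrected = 12.5547 s

12.5547 s


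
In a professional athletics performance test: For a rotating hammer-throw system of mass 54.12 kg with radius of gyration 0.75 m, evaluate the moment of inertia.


I = m * k^2
I = 54.12 * 0.75^2
I = 54.12 * 0.5625 = 30.4425 kg*m^2

30.4425 kg*m^2


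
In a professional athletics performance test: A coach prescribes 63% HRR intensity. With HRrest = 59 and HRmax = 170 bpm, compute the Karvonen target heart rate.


Target = HRrest + pct*(HRmax - HRrest)
Heart rate reserve = HRmax - HRrest = 170 - 59 = 111 bpm
Fraction = 63% = 0.63
Target = 59 + 0.63 * 111
Target = 59 + 69.93 = 128.93 bpm

128.93 bpm


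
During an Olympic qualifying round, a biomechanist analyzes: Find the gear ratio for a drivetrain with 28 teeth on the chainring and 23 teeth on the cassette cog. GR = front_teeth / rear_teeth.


GR = front_teeth / rear_teeth
GR = 28 / 23
GR = 1.2174

1.2174


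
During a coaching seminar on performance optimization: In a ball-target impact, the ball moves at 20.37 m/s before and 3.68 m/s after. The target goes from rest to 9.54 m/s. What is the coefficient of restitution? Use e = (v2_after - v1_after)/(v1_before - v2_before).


e = (v2_after - v1_after) / (v1_before - v2_before)
Numerator = 9.54 - 3.68 = 5.86
Denominator = 20.37 - 0 = 20.37
e = 5.86 / 20.37 = 0.2877

0.2877


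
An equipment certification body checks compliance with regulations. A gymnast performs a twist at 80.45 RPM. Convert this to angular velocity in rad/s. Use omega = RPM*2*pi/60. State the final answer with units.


omega = RPM * 2 * pi / 60
omega = 80.45 * 2 * 3.14159 / 60
omega = 505.4823 / 60 = 8.4247 rad/s

8.4247 rad/s


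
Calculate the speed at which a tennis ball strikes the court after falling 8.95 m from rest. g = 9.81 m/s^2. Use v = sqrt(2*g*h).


v = sqrt(2 * g * h)
v = sqrt(2 * 9.81 * 8.95)
v = sqrt(175.599) = 13.2514 m/s

13.2514 m/s


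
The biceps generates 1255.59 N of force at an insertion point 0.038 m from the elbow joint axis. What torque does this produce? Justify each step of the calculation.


tau = F * d
tau = 1255.59 * 0.038
tau = 47.7124 N*m

47.7124 N*m


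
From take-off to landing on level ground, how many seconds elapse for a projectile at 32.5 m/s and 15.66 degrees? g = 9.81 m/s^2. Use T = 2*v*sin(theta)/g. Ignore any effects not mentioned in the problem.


T = 2*v*sin(theta)/g
sin(theta) = sin(15.66 deg) = 0.2699
T = 2*32.5*0.2699 / 9.81
T = 17.5453 / 9.81 = 1.7885 s

1.7885 s


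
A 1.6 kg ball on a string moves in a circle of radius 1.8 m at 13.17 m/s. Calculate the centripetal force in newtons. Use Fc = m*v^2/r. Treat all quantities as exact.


Fc = m * v^2 / r
v^2 = 13.17^2 = 173.4489
Fc = 1.6 * 173.4489 / 1.8
Fc = 277.5182 / 1.8 = 154.1768 N

154.1768 N


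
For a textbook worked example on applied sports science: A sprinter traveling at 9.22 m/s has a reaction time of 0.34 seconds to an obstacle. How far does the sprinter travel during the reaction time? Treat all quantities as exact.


d = v * t
d = 9.22 * 0.34
d = 3.1348 m

3.1348 m


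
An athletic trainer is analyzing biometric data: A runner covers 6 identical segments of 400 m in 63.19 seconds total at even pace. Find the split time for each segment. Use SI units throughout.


Split time = total_time / n_laps = 63.19 / 6
Split time = 10.5317 s per lap

10.5317 s


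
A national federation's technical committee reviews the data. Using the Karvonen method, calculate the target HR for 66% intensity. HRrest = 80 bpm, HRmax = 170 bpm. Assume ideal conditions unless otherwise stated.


Target = HRrest + pct*(HRmax - HRrest)
Heart rate reserve = HRmax - HRrest = 170 - 80 = 90 bpm
Fraction = 66% = 0.66
Target = 80 + 0.66 * 90
Target = 80 + 59.4 = 139.4 bpm

139.4 bpm


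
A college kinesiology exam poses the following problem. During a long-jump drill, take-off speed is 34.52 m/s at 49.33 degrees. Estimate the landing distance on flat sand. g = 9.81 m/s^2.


R = v^2 * sin(2*theta) / g
Convert angle to radians: theta = 49.33 deg = 0.861 rad
sin(2*theta) = sin(1.7219) = 0.9886
R = 34.52^2 * 0.9886 / 9.81
R = 1191.6304 * 0.9886 / 9.81 = 120.0861 m

120.0861 m


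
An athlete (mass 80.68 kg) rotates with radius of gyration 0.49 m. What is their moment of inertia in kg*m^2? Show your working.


I = m * k^2
I = 80.68 * 0.49^2
I = 80.68 * 0.2401 = 19.3713 kg*m^2

19.3713 kg*m^2


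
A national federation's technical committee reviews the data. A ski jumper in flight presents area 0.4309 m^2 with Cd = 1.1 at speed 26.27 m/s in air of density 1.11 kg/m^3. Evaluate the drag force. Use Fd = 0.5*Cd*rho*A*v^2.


Fd = 0.5 * Cd * rho * A * v^2
Fd = 0.5 * 1.1 * 1.11 * 0.4309 * 26.27^2
v^2 = 690.1129
Fd = 0.5 * 1.1 * 1.11 * 0.4309 * 690.1129 = 181.5442 N

181.5442 N


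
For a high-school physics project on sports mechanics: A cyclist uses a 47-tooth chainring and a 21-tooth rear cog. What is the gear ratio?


GR = front_teeth / rear_teeth
GR = 47 / 21
GR = 2.2381

2.2381


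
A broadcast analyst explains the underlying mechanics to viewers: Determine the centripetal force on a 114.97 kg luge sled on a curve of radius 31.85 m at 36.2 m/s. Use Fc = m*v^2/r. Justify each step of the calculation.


Fc = m * v^2 / r
v^2 = 36.2^2 = 1310.44
Fc = 114.97 * 1310.44 / 31.85
Fc = 150661.2868 / 31.85 = 4730.3387 N

4730.3387 N


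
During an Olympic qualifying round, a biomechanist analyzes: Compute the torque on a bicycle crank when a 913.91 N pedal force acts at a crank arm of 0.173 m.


tau = F * d
tau = 913.91 * 0.173
tau = 158.1064 N*m

158.1064 N*m


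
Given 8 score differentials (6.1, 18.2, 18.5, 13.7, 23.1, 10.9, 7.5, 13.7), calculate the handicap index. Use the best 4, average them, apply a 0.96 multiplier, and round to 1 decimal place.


All differentials: 6.1, 18.2, 18.5, 13.7, 23.1, 10.9, 7.5, 13.7
Sorted: 6.1, 7.5, 10.9, 13.7, 13.7, 18.2, 18.5, 23.1
Best 4: 6.1, 7.5, 10.9, 13.7
Average of best = 38.2 / 4 = 9.55
Raw index = 9.55 * 0.96 = 9.168
Handicap index = round(9.168, 1) = 9.2

9.2


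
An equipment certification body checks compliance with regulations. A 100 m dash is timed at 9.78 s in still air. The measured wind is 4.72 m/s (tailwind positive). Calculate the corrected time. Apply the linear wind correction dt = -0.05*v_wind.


dt = -0.05 * v_wind = -0.05 * 4.72 = -0.236 s
t_corrected = t_still + dt = 9.78 + (-0.236)
t_corrected = 9.544 s

9.544 s


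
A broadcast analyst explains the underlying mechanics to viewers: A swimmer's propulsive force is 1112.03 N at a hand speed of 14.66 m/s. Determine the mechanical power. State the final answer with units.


P = F * v
P = 1112.03 * 14.66
P = 16302.3598 W

16302.3598 W


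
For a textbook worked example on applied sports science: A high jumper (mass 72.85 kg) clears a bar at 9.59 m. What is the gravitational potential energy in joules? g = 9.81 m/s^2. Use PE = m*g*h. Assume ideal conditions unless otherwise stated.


PE = m * g * h
PE = 72.85 * 9.81 * 9.59
PE = 714.6585 * 9.59 = 6853.575 J

6853.575 J


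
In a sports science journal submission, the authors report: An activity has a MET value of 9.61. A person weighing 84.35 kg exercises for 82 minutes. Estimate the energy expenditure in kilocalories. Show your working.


kcal = MET * mass * time_hr
Convert time: 82 min = 1.3667 hr
kcal = 9.61 * 84.35 * 1.3667
kcal = 1107.8248 kcal

1107.8248 kcal


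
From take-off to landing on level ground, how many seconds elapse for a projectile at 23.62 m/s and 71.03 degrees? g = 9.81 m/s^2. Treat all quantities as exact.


T = 2*v*sin(theta)/g
sin(theta) = sin(71.03 deg) = 0.9457
T = 2*23.62*0.9457 / 9.81
T = 44.6743 / 9.81 = 4.554 s

4.554 s


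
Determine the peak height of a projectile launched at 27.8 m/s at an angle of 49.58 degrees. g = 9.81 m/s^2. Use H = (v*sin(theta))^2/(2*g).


H = (v*sin(theta))^2 / (2*g)
vy = v*sin(theta) = 27.8 * sin(49.58 deg) = 21.1645 m/s
H = vy^2 / (2*g) = 447.935 / (2*9.81)
H = 447.935 / 19.62 = 22.8305 m

22.8305 m


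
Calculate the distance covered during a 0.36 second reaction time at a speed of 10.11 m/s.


d = v * t
d = 10.11 * 0.36
d = 3.6396 m

3.6396 m


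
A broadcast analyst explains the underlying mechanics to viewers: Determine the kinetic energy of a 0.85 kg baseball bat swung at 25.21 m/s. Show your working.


KE = 0.5 * m * v^2
KE = 0.5 * 0.85 * 25.21^2
KE = 0.5 * 0.85 * 635.5441 = 270.1062 J

270.1062 J


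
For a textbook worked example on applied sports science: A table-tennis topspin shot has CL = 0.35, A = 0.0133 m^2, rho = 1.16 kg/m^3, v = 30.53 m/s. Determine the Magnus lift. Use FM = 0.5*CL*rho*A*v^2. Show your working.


FM = 0.5 * CL * rho * A * v^2
FM = 0.5 * 0.35 * 1.16 * 0.0133 * 30.53^2
v^2 = 932.0809
FM = 0.5 * 0.35 * 1.16 * 0.0133 * 932.0809 = 2.5165 N

2.5165 N


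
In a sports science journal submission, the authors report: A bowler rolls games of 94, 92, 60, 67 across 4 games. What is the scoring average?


Average = sum / n
Sum = 313
Average = 313 / 4 = 78.25

78.25


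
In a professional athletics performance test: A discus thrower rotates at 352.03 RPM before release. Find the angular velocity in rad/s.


omega = RPM * 2 * pi / 60
omega = 352.03 * 2 * 3.14159 / 60
omega = 2211.8697 / 60 = 36.8645 rad/s

36.8645 rad/s


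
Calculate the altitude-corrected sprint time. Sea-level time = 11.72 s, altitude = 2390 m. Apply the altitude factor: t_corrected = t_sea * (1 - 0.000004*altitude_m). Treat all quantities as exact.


Correction factor = 1 - 0.000004 * 2390 = 0.99044
t_corrected = t_sea * factor = 11.72 * 0.99044
t_corrected = 11.608 s

11.608 s


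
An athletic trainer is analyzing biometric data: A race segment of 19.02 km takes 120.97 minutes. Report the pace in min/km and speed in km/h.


Pace = time / distance = 120.97 min / 19.02 km = 6.3601 min/km
Speed = distance / time_in_hours = 19.02 / 2.0162 hr
Speed = 9.4337 km/h

6.3601 min/km, 9.4337 km/h


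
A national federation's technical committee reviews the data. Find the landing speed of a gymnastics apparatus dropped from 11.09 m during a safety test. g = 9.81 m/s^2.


v = sqrt(2 * g * h)
v = sqrt(2 * 9.81 * 11.09)
v = sqrt(217.5858) = 14.7508 m/s

14.7508 m/s


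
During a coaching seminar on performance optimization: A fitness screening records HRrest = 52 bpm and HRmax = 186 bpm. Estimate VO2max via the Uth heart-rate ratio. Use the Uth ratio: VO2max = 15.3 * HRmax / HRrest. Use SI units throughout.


VO2max = 15.3 * HRmax / HRrest
VO2max = 15.3 * 186 / 52
VO2max = 2845.8 / 52 = 54.7269 mL/kg/min

54.7269 mL/kg/min


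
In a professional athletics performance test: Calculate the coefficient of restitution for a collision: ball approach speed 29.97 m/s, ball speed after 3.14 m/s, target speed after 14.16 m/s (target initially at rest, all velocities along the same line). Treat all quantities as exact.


e = (v2_after - v1_after) / (v1_before - v2_before)
Numerator = 14.16 - 3.14 = 11.02
Denominator = 29.97 - 0 = 29.97
e = 11.02 / 29.97 = 0.3677

0.3677


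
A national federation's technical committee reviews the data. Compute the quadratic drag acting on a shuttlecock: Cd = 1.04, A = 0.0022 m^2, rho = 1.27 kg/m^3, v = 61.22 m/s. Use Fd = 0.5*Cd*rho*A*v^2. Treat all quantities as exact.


Fd = 0.5 * Cd * rho * A * v^2
Fd = 0.5 * 1.04 * 1.27 * 0.0022 * 61.22^2
v^2 = 3747.8884
Fd = 0.5 * 1.04 * 1.27 * 0.0022 * 3747.8884 = 5.4452 N

5.4452 N


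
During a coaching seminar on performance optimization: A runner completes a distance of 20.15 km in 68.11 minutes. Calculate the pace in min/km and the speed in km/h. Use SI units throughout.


Pace = time / distance = 68.11 min / 20.15 km = 3.3801 min/km
Speed = distance / time_in_hours = 20.15 / 1.1352 hr
Speed = 17.7507 km/h

3.3801 min/km, 17.7507 km/h


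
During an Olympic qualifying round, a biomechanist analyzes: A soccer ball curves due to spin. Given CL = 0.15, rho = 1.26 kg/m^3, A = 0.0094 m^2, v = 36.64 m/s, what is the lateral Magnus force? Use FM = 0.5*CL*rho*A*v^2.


FM = 0.5 * CL * rho * A * v^2
FM = 0.5 * 0.15 * 1.26 * 0.0094 * 36.64^2
v^2 = 1342.4896
FM = 0.5 * 0.15 * 1.26 * 0.0094 * 1342.4896 = 1.1925 N

1.1925 N


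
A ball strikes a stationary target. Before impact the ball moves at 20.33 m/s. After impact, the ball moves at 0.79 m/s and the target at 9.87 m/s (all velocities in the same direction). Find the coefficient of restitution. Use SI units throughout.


e = (v2_after - v1_after) / (v1_before - v2_before)
Numerator = 9.87 - 0.79 = 9.08
Denominator = 20.33 - 0 = 20.33
e = 9.08 / 20.33 = 0.4466

0.4466


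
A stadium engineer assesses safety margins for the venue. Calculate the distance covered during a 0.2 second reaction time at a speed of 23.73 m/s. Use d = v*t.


d = v * t
d = 23.73 * 0.2
d = 4.746 m

4.746 m


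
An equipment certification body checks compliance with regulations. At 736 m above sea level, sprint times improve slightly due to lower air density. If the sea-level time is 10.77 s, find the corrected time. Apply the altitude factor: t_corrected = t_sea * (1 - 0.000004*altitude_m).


Correction factor = 1 - 0.000004 * 736 = 0.997056
t_corrected = t_sea * factor = 10.77 * 0.997056
t_corrected = 10.7383 s

10.7383 s


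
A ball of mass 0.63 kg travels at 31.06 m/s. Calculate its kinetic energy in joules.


KE = 0.5 * m * v^2
KE = 0.5 * 0.63 * 31.06^2
KE = 0.5 * 0.63 * 964.7236 = 303.8879 J

303.8879 J


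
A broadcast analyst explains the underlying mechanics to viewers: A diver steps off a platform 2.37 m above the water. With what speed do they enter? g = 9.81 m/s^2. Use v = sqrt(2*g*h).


v = sqrt(2 * g * h)
v = sqrt(2 * 9.81 * 2.37)
v = sqrt(46.4994) = 6.819 m/s

6.819 m/s


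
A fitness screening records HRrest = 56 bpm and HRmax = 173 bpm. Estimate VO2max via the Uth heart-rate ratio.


VO2max = 15.3 * HRmax / HRrest
VO2max = 15.3 * 173 / 56
VO2max = 2646.9 / 56 = 47.2661 mL/kg/min

47.2661 mL/kg/min


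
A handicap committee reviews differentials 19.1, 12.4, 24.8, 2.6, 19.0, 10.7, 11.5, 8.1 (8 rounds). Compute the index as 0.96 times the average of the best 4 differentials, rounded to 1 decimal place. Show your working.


All differentials: 19.1, 12.4, 24.8, 2.6, 19.0, 10.7, 11.5, 8.1
Sorted: 2.6, 8.1, 10.7, 11.5, 12.4, 19.0, 19.1, 24.8
Best 4: 2.6, 8.1, 10.7, 11.5
Average of best = 32.9 / 4 = 8.225
Raw index = 8.225 * 0.96 = 7.896
Handicap index = round(7.896, 1) = 7.9

7.9


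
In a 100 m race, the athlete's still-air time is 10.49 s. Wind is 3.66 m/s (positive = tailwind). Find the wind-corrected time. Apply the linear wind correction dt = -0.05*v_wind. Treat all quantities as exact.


dt = -0.05 * v_wind = -0.05 * 3.66 = -0.183 s
t_corrected = t_still + dt = 10.49 + (-0.183)
t_corrected = 10.307 s

10.307 s


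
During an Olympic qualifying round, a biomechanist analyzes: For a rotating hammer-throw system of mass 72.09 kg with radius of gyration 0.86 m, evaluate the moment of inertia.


I = m * k^2
I = 72.09 * 0.86^2
I = 72.09 * 0.7396 = 53.3178 kg*m^2

53.3178 kg*m^2


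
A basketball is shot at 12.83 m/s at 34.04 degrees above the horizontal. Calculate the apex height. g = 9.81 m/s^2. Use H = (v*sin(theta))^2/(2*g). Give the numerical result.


H = (v*sin(theta))^2 / (2*g)
vy = v*sin(theta) = 12.83 * sin(34.04 deg) = 7.1819 m/s
H = vy^2 / (2*g) = 51.5792 / (2*9.81)
H = 51.5792 / 19.62 = 2.6289 m

2.6289 m


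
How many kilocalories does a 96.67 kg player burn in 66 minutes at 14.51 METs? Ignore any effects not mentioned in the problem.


kcal = MET * mass * time_hr
Convert time: 66 min = 1.1 hr
kcal = 14.51 * 96.67 * 1.1
kcal = 1542.9499 kcal

1542.9499 kcal


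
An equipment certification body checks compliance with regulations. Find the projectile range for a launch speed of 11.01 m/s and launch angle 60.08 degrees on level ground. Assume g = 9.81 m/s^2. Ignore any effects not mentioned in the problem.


R = v^2 * sin(2*theta) / g
Convert angle to radians: theta = 60.08 deg = 1.0486 rad
sin(2*theta) = sin(2.0972) = 0.8646
R = 11.01^2 * 0.8646 / 9.81
R = 121.2201 * 0.8646 / 9.81 = 10.684 m

10.684 m


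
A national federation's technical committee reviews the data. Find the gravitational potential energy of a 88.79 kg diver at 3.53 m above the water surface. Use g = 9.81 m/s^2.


PE = m * g * h
PE = 88.79 * 9.81 * 3.53
PE = 871.0299 * 3.53 = 3074.7355 J

3074.7355 J


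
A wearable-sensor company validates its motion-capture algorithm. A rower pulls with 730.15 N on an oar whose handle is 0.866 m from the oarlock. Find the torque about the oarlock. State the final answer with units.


tau = F * d
tau = 730.15 * 0.866
tau = 632.3099 N*m

632.3099 N*m


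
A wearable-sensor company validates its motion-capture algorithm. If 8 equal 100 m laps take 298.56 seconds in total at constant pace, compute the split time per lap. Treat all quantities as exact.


Split time = total_time / n_laps = 298.56 / 8
Split time = 37.32 s per lap

37.32 s


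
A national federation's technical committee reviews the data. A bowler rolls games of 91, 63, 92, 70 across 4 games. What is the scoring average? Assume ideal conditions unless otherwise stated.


Average = sum / n
Sum = 316
Average = 316 / 4 = 79

79


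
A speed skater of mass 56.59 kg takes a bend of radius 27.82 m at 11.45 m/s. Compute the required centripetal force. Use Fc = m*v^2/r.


Fc = m * v^2 / r
v^2 = 11.45^2 = 131.1025
Fc = 56.59 * 131.1025 / 27.82
Fc = 7419.0905 / 27.82 = 266.6819 N

266.6819 N


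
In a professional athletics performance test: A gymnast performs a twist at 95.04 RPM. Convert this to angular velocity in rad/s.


omega = RPM * 2 * pi / 60
omega = 95.04 * 2 * 3.14159 / 60
omega = 597.1539 / 60 = 9.9526 rad/s

9.9526 rad/s


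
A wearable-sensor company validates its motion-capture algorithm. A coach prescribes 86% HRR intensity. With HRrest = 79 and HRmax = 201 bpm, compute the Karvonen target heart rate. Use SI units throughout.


Target = HRrest + pct*(HRmax - HRrest)
Heart rate reserve = HRmax - HRrest = 201 - 79 = 122 bpm
Fraction = 86% = 0.86
Target = 79 + 0.86 * 122
Target = 79 + 104.92 = 183.92 bpm

183.92 bpm


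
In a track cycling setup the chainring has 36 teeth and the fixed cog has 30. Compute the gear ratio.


GR = front_teeth / rear_teeth
GR = 36 / 30
GR = 1.2

1.2


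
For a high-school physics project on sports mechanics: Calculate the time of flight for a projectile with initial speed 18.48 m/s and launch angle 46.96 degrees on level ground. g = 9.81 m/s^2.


T = 2*v*sin(theta)/g
sin(theta) = sin(46.96 deg) = 0.7309
T = 2*18.48*0.7309 / 9.81
T = 27.0132 / 9.81 = 2.7536 s

2.7536 s


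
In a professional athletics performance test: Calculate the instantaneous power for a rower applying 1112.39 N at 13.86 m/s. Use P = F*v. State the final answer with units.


P = F * v
P = 1112.39 * 13.86
P = 15417.7254 W

15417.7254 W


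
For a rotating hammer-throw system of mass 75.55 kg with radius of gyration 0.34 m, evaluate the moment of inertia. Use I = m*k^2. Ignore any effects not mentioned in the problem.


I = m * k^2
I = 75.55 * 0.34^2
I = 75.55 * 0.1156 = 8.7336 kg*m^2

8.7336 kg*m^2


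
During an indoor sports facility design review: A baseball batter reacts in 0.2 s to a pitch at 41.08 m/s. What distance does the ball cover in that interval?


d = v * t
d = 41.08 * 0.2
d = 8.216 m

8.216 m


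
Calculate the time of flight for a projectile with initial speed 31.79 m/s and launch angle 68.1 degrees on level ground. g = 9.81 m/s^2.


T = 2*v*sin(theta)/g
sin(theta) = sin(68.1 deg) = 0.9278
T = 2*31.79*0.9278 / 9.81
T = 58.9918 / 9.81 = 6.0134 s

6.0134 s


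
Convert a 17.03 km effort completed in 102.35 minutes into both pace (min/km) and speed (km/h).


Pace = time / distance = 102.35 min / 17.03 km = 6.01 min/km
Speed = distance / time_in_hours = 17.03 / 1.7058 hr
Speed = 9.9834 km/h

6.01 min/km, 9.9834 km/h


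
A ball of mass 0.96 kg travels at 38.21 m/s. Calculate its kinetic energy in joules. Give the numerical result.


KE = 0.5 * m * v^2
KE = 0.5 * 0.96 * 38.21^2
KE = 0.5 * 0.96 * 1460.0041 = 700.802 J

700.802 J


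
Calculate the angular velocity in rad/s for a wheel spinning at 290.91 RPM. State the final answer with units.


omega = RPM * 2 * pi / 60
omega = 290.91 * 2 * 3.14159 / 60
omega = 1827.8414 / 60 = 30.464 rad/s

30.464 rad/s


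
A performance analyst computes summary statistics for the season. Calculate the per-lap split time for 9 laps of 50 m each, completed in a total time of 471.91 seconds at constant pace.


Split time = total_time / n_laps = 471.91 / 9
Split time = 52.4344 s per lap

52.4344 s


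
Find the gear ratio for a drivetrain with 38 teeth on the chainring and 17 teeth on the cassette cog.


GR = front_teeth / rear_teeth
GR = 38 / 17
GR = 2.2353

2.2353


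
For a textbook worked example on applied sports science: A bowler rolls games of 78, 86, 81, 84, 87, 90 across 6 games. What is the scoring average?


Average = sum / n
Sum = 506
Average = 506 / 6 = 84.3333

84.3333


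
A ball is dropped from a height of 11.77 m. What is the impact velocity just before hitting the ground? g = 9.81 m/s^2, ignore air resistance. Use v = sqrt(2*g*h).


v = sqrt(2 * g * h)
v = sqrt(2 * 9.81 * 11.77)
v = sqrt(230.9274) = 15.1963 m/s

15.1963 m/s


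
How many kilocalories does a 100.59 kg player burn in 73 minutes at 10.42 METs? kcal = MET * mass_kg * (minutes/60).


kcal = MET * mass * time_hr
Convert time: 73 min = 1.2167 hr
kcal = 10.42 * 100.59 * 1.2167
kcal = 1275.2465 kcal

1275.2465 kcal


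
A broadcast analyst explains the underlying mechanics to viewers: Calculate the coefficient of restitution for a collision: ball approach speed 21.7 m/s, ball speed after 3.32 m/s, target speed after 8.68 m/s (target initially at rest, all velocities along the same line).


e = (v2_after - v1_after) / (v1_before - v2_before)
Numerator = 8.68 - 3.32 = 5.36
Denominator = 21.7 - 0 = 21.7
e = 5.36 / 21.7 = 0.247

0.247


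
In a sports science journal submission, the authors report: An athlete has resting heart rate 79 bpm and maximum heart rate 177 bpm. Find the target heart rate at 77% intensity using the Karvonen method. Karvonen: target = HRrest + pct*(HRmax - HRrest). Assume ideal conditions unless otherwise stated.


Target = HRrest + pct*(HRmax - HRrest)
Heart rate reserve = HRmax - HRrest = 177 - 79 = 98 bpm
Fraction = 77% = 0.77
Target = 79 + 0.77 * 98
Target = 79 + 75.46 = 154.46 bpm

154.46 bpm


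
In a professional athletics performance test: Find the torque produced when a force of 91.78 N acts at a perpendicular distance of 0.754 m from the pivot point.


tau = F * d
tau = 91.78 * 0.754
tau = 69.2021 N*m

69.2021 N*m


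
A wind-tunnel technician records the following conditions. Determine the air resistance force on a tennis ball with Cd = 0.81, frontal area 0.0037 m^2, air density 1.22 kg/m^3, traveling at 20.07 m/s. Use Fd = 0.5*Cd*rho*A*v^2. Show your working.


Fd = 0.5 * Cd * rho * A * v^2
Fd = 0.5 * 0.81 * 1.22 * 0.0037 * 20.07^2
v^2 = 402.8049
Fd = 0.5 * 0.81 * 1.22 * 0.0037 * 402.8049 = 0.7364 N

0.7364 N


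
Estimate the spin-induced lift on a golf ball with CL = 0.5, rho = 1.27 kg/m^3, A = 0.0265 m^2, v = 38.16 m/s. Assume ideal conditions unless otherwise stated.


FM = 0.5 * CL * rho * A * v^2
FM = 0.5 * 0.5 * 1.27 * 0.0265 * 38.16^2
v^2 = 1456.1856
FM = 0.5 * 0.5 * 1.27 * 0.0265 * 1456.1856 = 12.252 N

12.252 N


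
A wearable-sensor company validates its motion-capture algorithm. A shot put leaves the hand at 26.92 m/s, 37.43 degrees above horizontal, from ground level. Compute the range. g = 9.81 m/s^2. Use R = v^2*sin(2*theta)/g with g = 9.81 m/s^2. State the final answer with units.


R = v^2 * sin(2*theta) / g
Convert angle to radians: theta = 37.43 deg = 0.6533 rad
sin(2*theta) = sin(1.3066) = 0.9653
R = 26.92^2 * 0.9653 / 9.81
R = 724.6864 * 0.9653 / 9.81 = 71.3081 m

71.3081 m


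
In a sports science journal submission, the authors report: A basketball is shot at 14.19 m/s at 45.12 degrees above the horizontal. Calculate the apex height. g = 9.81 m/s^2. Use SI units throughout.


H = (v*sin(theta))^2 / (2*g)
vy = v*sin(theta) = 14.19 * sin(45.12 deg) = 10.0548 m/s
H = vy^2 / (2*g) = 101.0998 / (2*9.81)
H = 101.0998 / 19.62 = 5.1529 m

5.1529 m


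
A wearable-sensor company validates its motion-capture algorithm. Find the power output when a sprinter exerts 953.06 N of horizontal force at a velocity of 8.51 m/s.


P = F * v
P = 953.06 * 8.51
P = 8110.5406 W

8110.5406 W


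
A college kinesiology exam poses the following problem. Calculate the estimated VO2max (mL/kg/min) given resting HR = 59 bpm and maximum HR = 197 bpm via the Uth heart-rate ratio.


VO2max = 15.3 * HRmax / HRrest
VO2max = 15.3 * 197 / 59
VO2max = 3014.1 / 59 = 51.0864 mL/kg/min

51.0864 mL/kg/min


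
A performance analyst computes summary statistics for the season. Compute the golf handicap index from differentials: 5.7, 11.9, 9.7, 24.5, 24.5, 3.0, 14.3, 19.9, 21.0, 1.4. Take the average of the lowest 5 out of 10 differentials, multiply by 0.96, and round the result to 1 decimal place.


All differentials: 5.7, 11.9, 9.7, 24.5, 24.5, 3.0, 14.3, 19.9, 21.0, 1.4
Sorted: 1.4, 3.0, 5.7, 9.7, 11.9, 14.3, 19.9, 21.0, 24.5, 24.5
Best 5: 1.4, 3.0, 5.7, 9.7, 11.9
Average of best = 31.7 / 5 = 6.34
Raw index = 6.34 * 0.96 = 6.0864
Handicap index = round(6.0864, 1) = 6.1

6.1


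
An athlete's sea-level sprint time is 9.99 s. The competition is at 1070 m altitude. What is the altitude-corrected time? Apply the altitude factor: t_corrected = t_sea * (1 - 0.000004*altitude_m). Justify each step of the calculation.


Correction factor = 1 - 0.000004 * 1070 = 0.99572
t_corrected = t_sea * factor = 9.99 * 0.99572
t_corrected = 9.9472 s

9.9472 s


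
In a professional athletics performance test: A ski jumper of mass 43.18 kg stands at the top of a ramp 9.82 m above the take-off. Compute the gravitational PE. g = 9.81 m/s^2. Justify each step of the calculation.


PE = m * g * h
PE = 43.18 * 9.81 * 9.82
PE = 423.5958 * 9.82 = 4159.7108 J

4159.7108 J


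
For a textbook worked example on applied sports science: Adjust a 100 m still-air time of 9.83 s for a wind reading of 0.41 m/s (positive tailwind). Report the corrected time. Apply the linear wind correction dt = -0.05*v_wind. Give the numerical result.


dt = -0.05 * v_wind = -0.05 * 0.41 = -0.0205 s
t_corrected = t_still + dt = 9.83 + (-0.0205)
t_corrected = 9.8095 s

9.8095 s


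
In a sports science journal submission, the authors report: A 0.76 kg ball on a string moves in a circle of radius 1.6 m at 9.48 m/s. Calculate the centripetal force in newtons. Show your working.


Fc = m * v^2 / r
v^2 = 9.48^2 = 89.8704
Fc = 0.76 * 89.8704 / 1.6
Fc = 68.3015 / 1.6 = 42.6884 N

42.6884 N


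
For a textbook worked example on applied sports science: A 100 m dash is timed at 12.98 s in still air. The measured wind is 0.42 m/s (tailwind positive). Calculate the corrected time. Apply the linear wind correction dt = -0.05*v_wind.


dt = -0.05 * v_wind = -0.05 * 0.42 = -0.021 s
t_corrected = t_still + dt = 12.98 + (-0.021)
t_corrected = 12.959 s

12.959 s


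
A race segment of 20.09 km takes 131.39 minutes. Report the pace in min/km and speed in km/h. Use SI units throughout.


Pace = time / distance = 131.39 min / 20.09 km = 6.5401 min/km
Speed = distance / time_in_hours = 20.09 / 2.1898 hr
Speed = 9.1742 km/h

6.5401 min/km, 9.1742 km/h


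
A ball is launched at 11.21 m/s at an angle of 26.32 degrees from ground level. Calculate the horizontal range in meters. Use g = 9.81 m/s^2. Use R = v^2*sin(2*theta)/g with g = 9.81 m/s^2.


R = v^2 * sin(2*theta) / g
Convert angle to radians: theta = 26.32 deg = 0.4594 rad
sin(2*theta) = sin(0.9187) = 0.7948
R = 11.21^2 * 0.7948 / 9.81
R = 125.6641 * 0.7948 / 9.81 = 10.1817 m

10.1817 m


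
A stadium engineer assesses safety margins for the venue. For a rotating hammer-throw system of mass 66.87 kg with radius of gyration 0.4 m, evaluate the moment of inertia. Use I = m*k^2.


I = m * k^2
I = 66.87 * 0.4^2
I = 66.87 * 0.16 = 10.6992 kg*m^2

10.6992 kg*m^2


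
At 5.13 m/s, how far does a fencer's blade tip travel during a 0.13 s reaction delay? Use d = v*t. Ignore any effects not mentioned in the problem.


d = v * t
d = 5.13 * 0.13
d = 0.6669 m

0.6669 m


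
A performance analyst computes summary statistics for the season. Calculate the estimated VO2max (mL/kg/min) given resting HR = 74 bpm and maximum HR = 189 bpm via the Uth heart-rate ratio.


VO2max = 15.3 * HRmax / HRrest
VO2max = 15.3 * 189 / 74
VO2max = 2891.7 / 74 = 39.077 mL/kg/min

39.077 mL/kg/min


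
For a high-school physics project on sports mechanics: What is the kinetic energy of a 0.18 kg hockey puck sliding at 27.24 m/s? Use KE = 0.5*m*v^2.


KE = 0.5 * m * v^2
KE = 0.5 * 0.18 * 27.24^2
KE = 0.5 * 0.18 * 742.0176 = 66.7816 J

66.7816 J
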